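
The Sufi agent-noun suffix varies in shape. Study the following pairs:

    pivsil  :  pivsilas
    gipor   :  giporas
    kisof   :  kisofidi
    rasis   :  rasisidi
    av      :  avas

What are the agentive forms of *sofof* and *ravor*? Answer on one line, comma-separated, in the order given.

The alternation tracks the final consonant of the stem — -idi when the stem ends in a voiceless consonant (*kisof*, *rasis*); -as when the stem ends in a voiced consonant (*pivsil*, *gipor*, *av*).
*sofof*: final consonant = /f/, voiceless → -idi → *sofofidi*.
*ravor* — final consonant /r/ (voiced) → -as → *ravoras*.

sofofidi, ravoras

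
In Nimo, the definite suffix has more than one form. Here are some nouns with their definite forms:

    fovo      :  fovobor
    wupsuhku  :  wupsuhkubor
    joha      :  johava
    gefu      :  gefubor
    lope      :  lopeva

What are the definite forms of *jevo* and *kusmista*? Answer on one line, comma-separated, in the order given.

The alternation tracks the last vowel of the stem — -bor when the last vowel of the stem is a rounded vowel (*fovo*, *wupsuhku*, *gefu*); -va when the last vowel of the stem is an unrounded vowel (*joha*, *lope*).
*jevo*: last vowel = /o/, a rounded vowel → -bor → *jevobor*.
*kusmista*: last vowel = /a/, an unrounded vowel → -va → *kusmistava*.

jevobor, kusmistava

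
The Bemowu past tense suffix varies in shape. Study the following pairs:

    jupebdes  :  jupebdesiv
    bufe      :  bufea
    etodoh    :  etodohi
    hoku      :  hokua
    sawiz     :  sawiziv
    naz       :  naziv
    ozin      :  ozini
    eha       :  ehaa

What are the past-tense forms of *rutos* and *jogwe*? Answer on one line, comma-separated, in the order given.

The pattern is sibilance of the final sound: -iv when the stem ends in a sibilant (*jupebdes*, *sawiz*, *naz*); -i when the stem ends in a non-sibilant consonant (*etodoh*, *ozin*); -a when the stem ends in a vowel (*bufe*, *hoku*, *eha*).
*rutos* — final sound /s/ (a sibilant) → -iv → *rutosiv*.
*jogwe* — final sound /e/ (a vowel) → -a → *jogwea*.

rutosiv, jogwea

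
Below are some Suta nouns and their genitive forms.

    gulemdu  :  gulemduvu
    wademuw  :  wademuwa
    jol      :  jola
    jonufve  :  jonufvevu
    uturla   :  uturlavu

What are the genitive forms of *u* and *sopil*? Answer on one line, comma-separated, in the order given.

uvu, sopila

The suffix is conditioned by the final sound: -a when the stem ends in a consonant (*wademuw*, *jol*); -vu when the stem ends in a vowel (*gulemdu*, *jonufve*, *uturla*).
The final sound of *u* is /u/, which is a vowel, so the suffix is -vu, giving *uvu*.
*sopil*: final sound = /l/, a consonant → -a → *sopila*.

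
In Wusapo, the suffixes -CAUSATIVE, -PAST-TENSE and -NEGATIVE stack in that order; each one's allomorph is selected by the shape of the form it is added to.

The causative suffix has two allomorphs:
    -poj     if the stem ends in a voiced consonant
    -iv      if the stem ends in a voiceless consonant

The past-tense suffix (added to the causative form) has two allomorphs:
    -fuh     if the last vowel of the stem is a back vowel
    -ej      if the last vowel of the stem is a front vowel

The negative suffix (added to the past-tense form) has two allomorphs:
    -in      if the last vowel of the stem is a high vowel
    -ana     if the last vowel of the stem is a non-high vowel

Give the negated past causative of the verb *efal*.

efalpojfuhin

The final consonant of *efal* is /l/, which is voiced, so the causative suffix is -poj, giving *efalpoj*.
Since the last vowel of the causative form *efalpoj* is /o/ (a back vowel), it takes -fuh, giving *efalpojfuh*.
The last vowel of the past-tense form *efalpojfuh* is /u/, which is a high vowel, so the negative suffix is -in, giving *efalpojfuhin*.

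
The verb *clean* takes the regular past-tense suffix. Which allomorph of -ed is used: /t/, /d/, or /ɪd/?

The stem *clean* ends in a voiced sound other than /d/.
The -ed suffix is realized as /ɪd/ after /t, d/; as /t/ after other voiceless consonants; and as /d/ after other voiced sounds.
So -ed on *clean* is pronounced /d/.

/d/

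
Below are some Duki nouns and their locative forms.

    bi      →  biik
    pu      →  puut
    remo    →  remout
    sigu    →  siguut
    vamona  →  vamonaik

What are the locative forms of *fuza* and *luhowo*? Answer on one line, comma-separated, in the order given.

The pattern is rounding harmony: -ut when the last vowel of the stem is a rounded vowel (*pu*, *remo*, *sigu*); -ik when the last vowel of the stem is an unrounded vowel (*bi*, *vamona*).
*fuza* — last vowel /a/ (an unrounded vowel) → -ik → *fuzaik*.
*luhowo* — last vowel /o/ (a rounded vowel) → -ut → *luhowout*.

fuzaik, luhowout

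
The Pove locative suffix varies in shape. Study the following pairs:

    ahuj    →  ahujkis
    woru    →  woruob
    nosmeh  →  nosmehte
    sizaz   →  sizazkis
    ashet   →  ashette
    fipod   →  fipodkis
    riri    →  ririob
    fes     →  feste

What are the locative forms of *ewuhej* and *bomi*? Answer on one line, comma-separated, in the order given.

Looking at the final sound of each stem: -te when the stem ends in a voiceless consonant (*nosmeh*, *ashet*, *fes*); -kis when the stem ends in a voiced consonant (*ahuj*, *sizaz*, *fipod*); -ob when the stem ends in a vowel (*woru*, *riri*).
The final sound of *ewuhej* is /j/, which is a voiced consonant, so the suffix is -kis, giving *ewuhejkis*.
*bomi* — final sound /i/ (a vowel) → -ob → *bomiob*.

ewuhejkis, bomiob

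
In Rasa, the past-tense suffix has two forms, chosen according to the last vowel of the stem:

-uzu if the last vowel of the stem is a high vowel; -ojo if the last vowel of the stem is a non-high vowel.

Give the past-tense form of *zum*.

*zum*: last vowel = /u/, a high vowel → -uzu → *zumuzu*.

zumuzu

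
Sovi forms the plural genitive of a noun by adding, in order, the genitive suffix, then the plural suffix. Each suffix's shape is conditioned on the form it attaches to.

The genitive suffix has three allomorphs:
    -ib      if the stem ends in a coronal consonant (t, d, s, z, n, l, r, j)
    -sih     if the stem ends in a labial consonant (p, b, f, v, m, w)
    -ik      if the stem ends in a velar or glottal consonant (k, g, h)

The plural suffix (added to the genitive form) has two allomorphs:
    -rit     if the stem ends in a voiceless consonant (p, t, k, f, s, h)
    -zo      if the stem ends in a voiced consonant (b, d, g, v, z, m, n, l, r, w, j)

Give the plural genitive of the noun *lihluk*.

lihlukikrit

*lihluk* — final consonant /k/ (velar/glottal) → -ik → *lihlukik*.
The genitive form *lihlukik* — final consonant /k/ (voiceless) → -rit → *lihlukikrit*.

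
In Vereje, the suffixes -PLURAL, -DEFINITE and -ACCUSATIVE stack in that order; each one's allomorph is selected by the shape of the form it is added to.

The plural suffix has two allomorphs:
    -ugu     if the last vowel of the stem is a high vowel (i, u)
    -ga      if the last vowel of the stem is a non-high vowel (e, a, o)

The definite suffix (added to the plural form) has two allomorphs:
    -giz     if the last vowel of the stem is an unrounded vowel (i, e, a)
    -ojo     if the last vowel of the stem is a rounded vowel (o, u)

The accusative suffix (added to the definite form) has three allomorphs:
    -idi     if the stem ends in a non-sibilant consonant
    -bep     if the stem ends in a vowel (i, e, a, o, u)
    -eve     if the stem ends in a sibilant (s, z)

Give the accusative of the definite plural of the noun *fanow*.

*fanow*: last vowel = /o/, a non-high vowel → -ga → *fanowga*.
The last vowel of the plural form *fanowga* is /a/, which is an unrounded vowel, so the definite suffix is -giz, giving *fanowgagiz*.
The definite form *fanowgagiz* — final sound /z/ (a sibilant) → -eve → *fanowgagizeve*.

fanowgagizeve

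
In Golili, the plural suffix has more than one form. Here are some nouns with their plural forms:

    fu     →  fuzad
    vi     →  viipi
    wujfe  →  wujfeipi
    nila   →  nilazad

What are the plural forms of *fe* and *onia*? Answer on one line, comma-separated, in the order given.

The alternation tracks the last vowel of the stem — -ipi when the last vowel of the stem is a front vowel (*vi*, *wujfe*); -zad when the last vowel of the stem is a back vowel (*fu*, *nila*).
The last vowel of *fe* is /e/, which is a front vowel, so the suffix is -ipi, giving *feipi*.
Since the last vowel of *onia* is /a/ (a back vowel), it takes -zad, giving *oniazad*.

feipi, oniazad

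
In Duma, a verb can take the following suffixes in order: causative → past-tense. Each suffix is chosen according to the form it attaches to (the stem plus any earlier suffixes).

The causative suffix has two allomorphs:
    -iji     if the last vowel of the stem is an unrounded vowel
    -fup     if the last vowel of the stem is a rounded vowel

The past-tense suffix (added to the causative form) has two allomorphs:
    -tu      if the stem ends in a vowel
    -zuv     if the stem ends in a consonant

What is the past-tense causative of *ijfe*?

ijfeijitu

*ijfe* — last vowel /e/ (an unrounded vowel) → -iji → *ijfeiji*.
The final sound of the causative form *ijfeiji* is /i/, which is a vowel, so the past-tense suffix is -tu, giving *ijfeijitu*.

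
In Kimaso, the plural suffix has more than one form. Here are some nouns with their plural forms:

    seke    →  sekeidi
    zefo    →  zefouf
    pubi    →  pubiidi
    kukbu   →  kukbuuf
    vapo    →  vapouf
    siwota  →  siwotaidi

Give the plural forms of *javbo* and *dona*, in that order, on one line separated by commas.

javbouf, donaidi

The pattern is rounding harmony: -uf when the last vowel of the stem is a rounded vowel (*zefo*, *kukbu*, *vapo*); -idi when the last vowel of the stem is an unrounded vowel (*seke*, *pubi*, *siwota*).
The last vowel of *javbo* is /o/, which is a rounded vowel, so the suffix is -uf, giving *javbouf*.
Since the last vowel of *dona* is /a/ (an unrounded vowel), it takes -idi, giving *donaidi*.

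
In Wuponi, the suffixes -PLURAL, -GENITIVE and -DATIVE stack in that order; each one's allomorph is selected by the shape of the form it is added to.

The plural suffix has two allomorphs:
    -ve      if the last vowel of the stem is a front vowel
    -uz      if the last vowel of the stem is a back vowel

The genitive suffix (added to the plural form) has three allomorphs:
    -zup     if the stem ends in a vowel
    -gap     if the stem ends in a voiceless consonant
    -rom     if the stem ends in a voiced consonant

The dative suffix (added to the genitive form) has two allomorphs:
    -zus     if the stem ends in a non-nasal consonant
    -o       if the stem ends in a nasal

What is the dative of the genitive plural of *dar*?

daruzromo

*dar*: last vowel = /a/, a back vowel → -uz → *daruz*.
The final sound of the plural form *daruz* is /z/, which is a voiced consonant, so the genitive suffix is -rom, giving *daruzrom*.
The final consonant of the genitive form *daruzrom* is /m/, which is a nasal, so the dative suffix is -o, giving *daruzromo*.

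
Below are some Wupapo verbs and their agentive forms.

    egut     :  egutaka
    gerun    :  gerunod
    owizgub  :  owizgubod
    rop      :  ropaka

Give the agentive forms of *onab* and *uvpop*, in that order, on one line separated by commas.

onabod, uvpopaka

The suffix is conditioned by the final consonant: -aka when the stem ends in a voiceless consonant (*egut*, *rop*); -od when the stem ends in a voiced consonant (*gerun*, *owizgub*).
Since the final consonant of *onab* is /b/ (voiced), it takes -od, giving *onabod*.
Since the final consonant of *uvpop* is /p/ (voiceless), it takes -aka, giving *uvpopaka*.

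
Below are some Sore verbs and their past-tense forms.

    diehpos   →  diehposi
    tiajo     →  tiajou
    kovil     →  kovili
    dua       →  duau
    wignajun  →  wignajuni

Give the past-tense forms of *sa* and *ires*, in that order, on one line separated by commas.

sau, iresi

The alternation tracks the final sound of the stem — -i when the stem ends in a consonant (*diehpos*, *kovil*, *wignajun*); -u when the stem ends in a vowel (*tiajo*, *dua*).
The final sound of *sa* is /a/, which is a vowel, so the suffix is -u, giving *sau*.
The final sound of *ires* is /s/, which is a consonant, so the suffix is -i, giving *iresi*.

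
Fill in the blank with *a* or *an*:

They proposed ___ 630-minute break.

The indefinite article is chosen by the initial *sound* of the following word, not its spelling.
The number *630* is spoken "six hundred …", beginning with /sɪks/ — a consonant sound.
So the article is *a*: They proposed a 630-minute break.

a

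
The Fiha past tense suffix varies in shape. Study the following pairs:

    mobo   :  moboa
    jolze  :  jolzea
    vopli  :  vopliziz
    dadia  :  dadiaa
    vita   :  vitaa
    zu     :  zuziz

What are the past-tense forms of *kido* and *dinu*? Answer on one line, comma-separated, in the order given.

kidoa, dinuziz

The suffix is conditioned by the last vowel: -ziz when the last vowel of the stem is a high vowel (*vopli*, *zu*); -a when the last vowel of the stem is a non-high vowel (*mobo*, *jolze*, *dadia*, *vita*).
*kido* — last vowel /o/ (a non-high vowel) → -a → *kidoa*.
*dinu*: last vowel = /u/, a high vowel → -ziz → *dinuziz*.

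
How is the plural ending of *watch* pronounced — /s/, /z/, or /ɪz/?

The stem *watch* ends in a sibilant (/s, z, ʃ, ʒ, tʃ, dʒ/).
The plural suffix surfaces as /ɪz/ after sibilants, /s/ after other voiceless consonants, and /z/ after other voiced sounds.
So the plural -s on *watch* is pronounced /ɪz/.

/ɪz/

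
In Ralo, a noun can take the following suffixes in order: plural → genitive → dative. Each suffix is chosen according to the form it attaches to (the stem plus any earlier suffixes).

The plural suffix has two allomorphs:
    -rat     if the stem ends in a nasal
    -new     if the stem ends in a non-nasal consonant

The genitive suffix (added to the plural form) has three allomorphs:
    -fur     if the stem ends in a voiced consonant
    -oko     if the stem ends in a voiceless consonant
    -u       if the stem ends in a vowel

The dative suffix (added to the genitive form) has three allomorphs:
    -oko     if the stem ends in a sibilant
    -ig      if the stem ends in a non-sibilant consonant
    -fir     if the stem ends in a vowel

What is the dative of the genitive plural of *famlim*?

famlimratokofir

*famlim* — final consonant /m/ (a nasal) → -rat → *famlimrat*.
The plural form *famlimrat* — final sound /t/ (a voiceless consonant) → -oko → *famlimratoko*.
Since the final sound of the genitive form *famlimratoko* is /o/ (a vowel), it takes -fir, giving *famlimratokofir*.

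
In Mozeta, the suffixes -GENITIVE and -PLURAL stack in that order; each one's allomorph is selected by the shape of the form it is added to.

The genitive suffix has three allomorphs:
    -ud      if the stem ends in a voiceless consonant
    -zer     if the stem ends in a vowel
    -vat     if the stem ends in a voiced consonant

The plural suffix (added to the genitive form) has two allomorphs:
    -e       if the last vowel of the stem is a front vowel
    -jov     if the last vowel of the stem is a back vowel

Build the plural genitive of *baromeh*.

baromehudjov

*baromeh* — final sound /h/ (a voiceless consonant) → -ud → *baromehud*.
The genitive form *baromehud* — last vowel /u/ (a back vowel) → -jov → *baromehudjov*.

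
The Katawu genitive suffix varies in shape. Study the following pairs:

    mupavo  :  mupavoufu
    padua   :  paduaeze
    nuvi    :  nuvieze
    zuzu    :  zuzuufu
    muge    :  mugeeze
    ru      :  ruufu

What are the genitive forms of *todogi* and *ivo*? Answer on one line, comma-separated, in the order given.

The pattern is rounding harmony: -ufu when the last vowel of the stem is a rounded vowel (*mupavo*, *zuzu*, *ru*); -eze when the last vowel of the stem is an unrounded vowel (*padua*, *nuvi*, *muge*).
The last vowel of *todogi* is /i/, which is an unrounded vowel, so the suffix is -eze, giving *todogieze*.
*ivo* — last vowel /o/ (a rounded vowel) → -ufu → *ivoufu*.

todogieze, ivoufu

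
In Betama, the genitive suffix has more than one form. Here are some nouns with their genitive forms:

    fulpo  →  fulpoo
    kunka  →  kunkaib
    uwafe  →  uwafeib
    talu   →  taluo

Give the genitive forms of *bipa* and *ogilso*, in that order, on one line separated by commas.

The alternation tracks the last vowel of the stem — -o when the last vowel of the stem is a rounded vowel (*fulpo*, *talu*); -ib when the last vowel of the stem is an unrounded vowel (*kunka*, *uwafe*).
*bipa*: last vowel = /a/, an unrounded vowel → -ib → *bipaib*.
Since the last vowel of *ogilso* is /o/ (a rounded vowel), it takes -o, giving *ogilsoo*.

bipaib, ogilsoo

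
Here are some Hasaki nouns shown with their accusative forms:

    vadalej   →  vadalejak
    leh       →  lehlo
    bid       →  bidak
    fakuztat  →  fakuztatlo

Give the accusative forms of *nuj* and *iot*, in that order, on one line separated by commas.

nujak, iotlo

The pattern is voicing of the final consonant: -lo when the stem ends in a voiceless consonant (*leh*, *fakuztat*); -ak when the stem ends in a voiced consonant (*vadalej*, *bid*).
Since the final consonant of *nuj* is /j/ (voiced), it takes -ak, giving *nujak*.
*iot*: final consonant = /t/, voiceless → -lo → *iotlo*.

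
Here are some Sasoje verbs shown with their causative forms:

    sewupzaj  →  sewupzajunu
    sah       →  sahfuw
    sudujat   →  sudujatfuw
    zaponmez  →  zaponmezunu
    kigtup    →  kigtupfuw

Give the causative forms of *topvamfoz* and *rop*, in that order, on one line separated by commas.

topvamfozunu, ropfuw

The pattern is voicing of the final consonant: -fuw when the stem ends in a voiceless consonant (*sah*, *sudujat*, *kigtup*); -unu when the stem ends in a voiced consonant (*sewupzaj*, *zaponmez*).
*topvamfoz*: final consonant = /z/, voiced → -unu → *topvamfozunu*.
Since the final consonant of *rop* is /p/ (voiceless), it takes -fuw, giving *ropfuw*.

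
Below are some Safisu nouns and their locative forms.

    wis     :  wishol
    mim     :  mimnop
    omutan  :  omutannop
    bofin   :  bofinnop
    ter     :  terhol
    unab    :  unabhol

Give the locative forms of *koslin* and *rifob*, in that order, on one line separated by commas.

The pattern is nasality of the final consonant: -nop when the stem ends in a nasal (*mim*, *omutan*, *bofin*); -hol when the stem ends in a non-nasal consonant (*wis*, *ter*, *unab*).
Since the final consonant of *koslin* is /n/ (a nasal), it takes -nop, giving *koslinnop*.
The final consonant of *rifob* is /b/, which is non-nasal, so the suffix is -hol, giving *rifobhol*.

koslinnop, rifobhol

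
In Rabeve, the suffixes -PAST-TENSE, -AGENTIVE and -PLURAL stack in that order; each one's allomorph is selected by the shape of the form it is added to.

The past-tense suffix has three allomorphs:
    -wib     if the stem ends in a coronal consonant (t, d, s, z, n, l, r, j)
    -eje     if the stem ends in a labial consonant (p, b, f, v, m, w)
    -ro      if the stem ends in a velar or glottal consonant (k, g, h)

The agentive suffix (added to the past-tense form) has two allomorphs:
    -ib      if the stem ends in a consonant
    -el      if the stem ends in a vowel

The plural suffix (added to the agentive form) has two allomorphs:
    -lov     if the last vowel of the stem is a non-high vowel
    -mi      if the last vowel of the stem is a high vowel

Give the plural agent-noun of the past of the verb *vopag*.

vopagroellov

*vopag* — final consonant /g/ (velar/glottal) → -ro → *vopagro*.
The final sound of the past-tense form *vopagro* is /o/, which is a vowel, so the agentive suffix is -el, giving *vopagroel*.
The last vowel of the agentive form *vopagroel* is /e/, which is a non-high vowel, so the plural suffix is -lov, giving *vopagroellov*.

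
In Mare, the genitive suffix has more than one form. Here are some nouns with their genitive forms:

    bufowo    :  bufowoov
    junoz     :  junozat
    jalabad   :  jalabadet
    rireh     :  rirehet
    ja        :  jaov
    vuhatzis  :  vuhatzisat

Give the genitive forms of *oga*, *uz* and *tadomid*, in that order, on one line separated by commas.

ogaov, uzat, tadomidet

The alternation tracks the final sound of the stem — -at when the stem ends in a sibilant (*junoz*, *vuhatzis*); -et when the stem ends in a non-sibilant consonant (*jalabad*, *rireh*); -ov when the stem ends in a vowel (*bufowo*, *ja*).
*oga*: final sound = /a/, a vowel → -ov → *ogaov*.
The final sound of *uz* is /z/, which is a sibilant, so the suffix is -at, giving *uzat*.
*tadomid*: final sound = /d/, a non-sibilant consonant → -et → *tadomidet*.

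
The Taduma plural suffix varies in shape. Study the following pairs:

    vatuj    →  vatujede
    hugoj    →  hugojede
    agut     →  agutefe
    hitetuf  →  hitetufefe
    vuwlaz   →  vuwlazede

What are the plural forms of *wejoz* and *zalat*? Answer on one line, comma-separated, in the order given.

The pattern is voicing of the final consonant: -efe when the stem ends in a voiceless consonant (*agut*, *hitetuf*); -ede when the stem ends in a voiced consonant (*vatuj*, *hugoj*, *vuwlaz*).
The final consonant of *wejoz* is /z/, which is voiced, so the suffix is -ede, giving *wejozede*.
*zalat* — final consonant /t/ (voiceless) → -efe → *zalatefe*.

wejozede, zalatefe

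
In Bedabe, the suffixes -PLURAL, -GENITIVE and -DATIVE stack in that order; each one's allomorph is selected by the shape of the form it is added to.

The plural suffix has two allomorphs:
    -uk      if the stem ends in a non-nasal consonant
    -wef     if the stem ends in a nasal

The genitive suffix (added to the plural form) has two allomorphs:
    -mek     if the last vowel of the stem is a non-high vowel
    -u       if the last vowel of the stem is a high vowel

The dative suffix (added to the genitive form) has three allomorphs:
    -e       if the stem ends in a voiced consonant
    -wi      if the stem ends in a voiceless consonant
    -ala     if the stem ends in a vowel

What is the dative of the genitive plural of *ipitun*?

Since the final consonant of *ipitun* is /n/ (a nasal), it takes -wef, giving *ipitunwef*.
Since the last vowel of the plural form *ipitunwef* is /e/ (a non-high vowel), it takes -mek, giving *ipitunwefmek*.
The final sound of the genitive form *ipitunwefmek* is /k/, which is a voiceless consonant, so the dative suffix is -wi, giving *ipitunwefmekwi*.

ipitunwefmekwi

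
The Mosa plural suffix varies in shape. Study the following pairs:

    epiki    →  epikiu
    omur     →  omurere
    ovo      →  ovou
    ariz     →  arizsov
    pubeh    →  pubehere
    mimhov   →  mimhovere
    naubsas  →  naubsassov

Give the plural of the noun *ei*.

eiu

The suffix is conditioned by the final sound: -sov when the stem ends in a sibilant (*ariz*, *naubsas*); -ere when the stem ends in a non-sibilant consonant (*omur*, *pubeh*, *mimhov*); -u when the stem ends in a vowel (*epiki*, *ovo*).
*ei* — final sound /i/ (a vowel) → -u → *eiu*.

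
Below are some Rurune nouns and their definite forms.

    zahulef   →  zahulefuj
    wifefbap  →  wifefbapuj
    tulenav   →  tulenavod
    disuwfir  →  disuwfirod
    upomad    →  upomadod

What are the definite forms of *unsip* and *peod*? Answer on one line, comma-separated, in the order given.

Looking at the final consonant of each stem: -uj when the stem ends in a voiceless consonant (*zahulef*, *wifefbap*); -od when the stem ends in a voiced consonant (*tulenav*, *disuwfir*, *upomad*).
The final consonant of *unsip* is /p/, which is voiceless, so the suffix is -uj, giving *unsipuj*.
Since the final consonant of *peod* is /d/ (voiced), it takes -od, giving *peodod*.

unsipuj, peodod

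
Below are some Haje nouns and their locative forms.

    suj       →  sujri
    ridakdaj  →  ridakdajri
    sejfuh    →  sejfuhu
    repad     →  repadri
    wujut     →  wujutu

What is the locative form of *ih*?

ihu

The suffix is conditioned by the final consonant: -u when the stem ends in a voiceless consonant (*sejfuh*, *wujut*); -ri when the stem ends in a voiced consonant (*suj*, *ridakdaj*, *repad*).
The final consonant of *ih* is /h/, which is voiceless, so the suffix is -u, giving *ihu*.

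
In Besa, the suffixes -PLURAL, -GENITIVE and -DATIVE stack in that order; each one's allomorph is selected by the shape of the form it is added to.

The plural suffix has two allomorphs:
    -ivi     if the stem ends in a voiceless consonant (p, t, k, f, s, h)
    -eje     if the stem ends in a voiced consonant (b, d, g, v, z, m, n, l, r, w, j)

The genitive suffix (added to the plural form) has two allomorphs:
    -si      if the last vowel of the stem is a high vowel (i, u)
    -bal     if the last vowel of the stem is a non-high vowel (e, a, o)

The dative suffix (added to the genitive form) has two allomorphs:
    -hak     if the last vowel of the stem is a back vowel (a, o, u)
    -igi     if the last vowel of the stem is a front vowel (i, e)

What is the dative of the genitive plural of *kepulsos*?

Since the final consonant of *kepulsos* is /s/ (voiceless), it takes -ivi, giving *kepulsosivi*.
The plural form *kepulsosivi*: last vowel = /i/, a high vowel → -si → *kepulsosivisi*.
The genitive form *kepulsosivisi*: last vowel = /i/, a front vowel → -igi → *kepulsosivisiigi*.

kepulsosivisiigi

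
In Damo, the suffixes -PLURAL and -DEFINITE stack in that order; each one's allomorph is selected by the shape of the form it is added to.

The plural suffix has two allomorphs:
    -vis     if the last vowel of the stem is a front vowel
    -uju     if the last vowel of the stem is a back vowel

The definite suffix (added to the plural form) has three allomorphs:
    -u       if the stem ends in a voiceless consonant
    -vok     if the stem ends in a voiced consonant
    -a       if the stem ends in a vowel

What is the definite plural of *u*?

uujua

*u* — last vowel /u/ (a back vowel) → -uju → *uuju*.
Since the final sound of the plural form *uuju* is /u/ (a vowel), it takes -a, giving *uujua*.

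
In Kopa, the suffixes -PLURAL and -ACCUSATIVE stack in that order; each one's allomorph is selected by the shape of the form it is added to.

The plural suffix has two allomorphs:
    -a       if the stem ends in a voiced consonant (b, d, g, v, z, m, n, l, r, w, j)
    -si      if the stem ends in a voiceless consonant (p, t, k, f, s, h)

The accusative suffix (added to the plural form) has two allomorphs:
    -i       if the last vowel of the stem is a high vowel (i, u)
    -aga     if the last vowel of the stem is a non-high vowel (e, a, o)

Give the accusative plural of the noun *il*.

The final consonant of *il* is /l/, which is voiced, so the plural suffix is -a, giving *ila*.
Since the last vowel of the plural form *ila* is /a/ (a non-high vowel), it takes -aga, giving *ilaaga*.

ilaaga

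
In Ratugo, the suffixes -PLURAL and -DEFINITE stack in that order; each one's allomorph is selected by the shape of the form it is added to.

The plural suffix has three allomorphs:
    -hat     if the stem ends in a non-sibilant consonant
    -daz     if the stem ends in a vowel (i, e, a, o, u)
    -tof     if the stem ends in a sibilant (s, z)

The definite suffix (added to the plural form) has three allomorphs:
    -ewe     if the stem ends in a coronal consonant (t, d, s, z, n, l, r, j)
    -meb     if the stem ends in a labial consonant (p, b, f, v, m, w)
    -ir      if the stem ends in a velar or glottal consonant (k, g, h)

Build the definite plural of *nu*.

nudazewe

*nu*: final sound = /u/, a vowel → -daz → *nudaz*.
The plural form *nudaz*: final consonant = /z/, coronal → -ewe → *nudazewe*.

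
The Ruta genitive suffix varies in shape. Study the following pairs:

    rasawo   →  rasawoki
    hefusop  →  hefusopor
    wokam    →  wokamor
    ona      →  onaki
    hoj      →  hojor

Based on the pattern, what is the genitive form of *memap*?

The suffix is conditioned by the final sound: -or when the stem ends in a consonant (*hefusop*, *wokam*, *hoj*); -ki when the stem ends in a vowel (*rasawo*, *ona*).
*memap*: final sound = /p/, a consonant → -or → *memapor*.

memapor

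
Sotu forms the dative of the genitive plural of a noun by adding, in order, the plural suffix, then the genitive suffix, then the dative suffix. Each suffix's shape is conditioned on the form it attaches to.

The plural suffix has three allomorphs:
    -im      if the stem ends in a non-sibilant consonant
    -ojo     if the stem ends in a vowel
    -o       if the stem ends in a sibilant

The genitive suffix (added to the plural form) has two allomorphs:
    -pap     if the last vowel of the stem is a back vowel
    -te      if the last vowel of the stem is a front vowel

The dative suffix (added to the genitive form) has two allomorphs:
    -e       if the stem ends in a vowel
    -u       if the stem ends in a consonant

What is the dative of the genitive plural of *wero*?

weroojopapu

Since the final sound of *wero* is /o/ (a vowel), it takes -ojo, giving *weroojo*.
The plural form *weroojo*: last vowel = /o/, a back vowel → -pap → *weroojopap*.
The genitive form *weroojopap* — final sound /p/ (a consonant) → -u → *weroojopapu*.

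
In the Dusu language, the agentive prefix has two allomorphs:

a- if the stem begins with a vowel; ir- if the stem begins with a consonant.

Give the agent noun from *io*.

aio

The first sound of *io* is /i/, which is a vowel, so the prefix is a-, giving *aio*.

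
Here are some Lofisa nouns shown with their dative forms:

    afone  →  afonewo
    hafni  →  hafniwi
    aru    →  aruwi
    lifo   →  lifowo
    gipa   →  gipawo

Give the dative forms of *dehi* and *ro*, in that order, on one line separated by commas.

dehiwi, rowo

The alternation tracks the last vowel of the stem — -wi when the last vowel of the stem is a high vowel (*hafni*, *aru*); -wo when the last vowel of the stem is a non-high vowel (*afone*, *lifo*, *gipa*).
Since the last vowel of *dehi* is /i/ (a high vowel), it takes -wi, giving *dehiwi*.
*ro*: last vowel = /o/, a non-high vowel → -wo → *rowo*.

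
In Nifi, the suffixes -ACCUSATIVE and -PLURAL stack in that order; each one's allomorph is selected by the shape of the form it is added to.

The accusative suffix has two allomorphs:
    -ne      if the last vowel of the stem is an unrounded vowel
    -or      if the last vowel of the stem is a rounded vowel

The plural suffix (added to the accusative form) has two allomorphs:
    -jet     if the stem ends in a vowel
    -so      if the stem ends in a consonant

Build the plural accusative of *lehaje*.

lehajenejet

The last vowel of *lehaje* is /e/, which is an unrounded vowel, so the accusative suffix is -ne, giving *lehajene*.
The accusative form *lehajene*: final sound = /e/, a vowel → -jet → *lehajenejet*.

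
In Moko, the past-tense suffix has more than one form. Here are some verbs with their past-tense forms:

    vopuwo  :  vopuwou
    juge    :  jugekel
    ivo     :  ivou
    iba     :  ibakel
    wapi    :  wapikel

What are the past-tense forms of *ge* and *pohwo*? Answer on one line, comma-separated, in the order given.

The suffix is conditioned by the last vowel: -u when the last vowel of the stem is a rounded vowel (*vopuwo*, *ivo*); -kel when the last vowel of the stem is an unrounded vowel (*juge*, *iba*, *wapi*).
The last vowel of *ge* is /e/, which is an unrounded vowel, so the suffix is -kel, giving *gekel*.
The last vowel of *pohwo* is /o/, which is a rounded vowel, so the suffix is -u, giving *pohwou*.

gekel, pohwou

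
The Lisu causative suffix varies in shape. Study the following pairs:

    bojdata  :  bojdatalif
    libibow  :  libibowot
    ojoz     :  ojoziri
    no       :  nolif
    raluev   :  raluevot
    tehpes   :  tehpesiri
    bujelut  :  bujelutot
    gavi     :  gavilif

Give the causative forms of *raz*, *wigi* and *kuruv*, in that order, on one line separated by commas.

raziri, wigilif, kuruvot

The suffix is conditioned by the final sound: -iri when the stem ends in a sibilant (*ojoz*, *tehpes*); -ot when the stem ends in a non-sibilant consonant (*libibow*, *raluev*, *bujelut*); -lif when the stem ends in a vowel (*bojdata*, *no*, *gavi*).
The final sound of *raz* is /z/, which is a sibilant, so the suffix is -iri, giving *raziri*.
Since the final sound of *wigi* is /i/ (a vowel), it takes -lif, giving *wigilif*.
The final sound of *kuruv* is /v/, which is a non-sibilant consonant, so the suffix is -ot, giving *kuruvot*.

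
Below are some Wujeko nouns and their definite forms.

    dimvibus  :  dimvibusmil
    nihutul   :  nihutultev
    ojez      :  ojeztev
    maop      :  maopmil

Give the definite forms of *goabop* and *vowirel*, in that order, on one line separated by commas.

The pattern is voicing of the final consonant: -mil when the stem ends in a voiceless consonant (*dimvibus*, *maop*); -tev when the stem ends in a voiced consonant (*nihutul*, *ojez*).
The final consonant of *goabop* is /p/, which is voiceless, so the suffix is -mil, giving *goabopmil*.
Since the final consonant of *vowirel* is /l/ (voiced), it takes -tev, giving *vowireltev*.

goabopmil, vowireltev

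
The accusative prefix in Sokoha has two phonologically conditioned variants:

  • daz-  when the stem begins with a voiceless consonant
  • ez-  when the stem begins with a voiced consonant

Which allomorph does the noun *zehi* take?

*zehi* — first consonant /z/ (voiced) → ez-.

ez-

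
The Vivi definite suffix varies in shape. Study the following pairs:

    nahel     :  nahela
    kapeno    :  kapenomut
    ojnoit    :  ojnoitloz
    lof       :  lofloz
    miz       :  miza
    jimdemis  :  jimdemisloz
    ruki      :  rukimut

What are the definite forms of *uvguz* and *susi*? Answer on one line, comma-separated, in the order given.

Looking at the final sound of each stem: -loz when the stem ends in a voiceless consonant (*ojnoit*, *lof*, *jimdemis*); -a when the stem ends in a voiced consonant (*nahel*, *miz*); -mut when the stem ends in a vowel (*kapeno*, *ruki*).
*uvguz*: final sound = /z/, a voiced consonant → -a → *uvguza*.
*susi*: final sound = /i/, a vowel → -mut → *susimut*.

uvguza, susimut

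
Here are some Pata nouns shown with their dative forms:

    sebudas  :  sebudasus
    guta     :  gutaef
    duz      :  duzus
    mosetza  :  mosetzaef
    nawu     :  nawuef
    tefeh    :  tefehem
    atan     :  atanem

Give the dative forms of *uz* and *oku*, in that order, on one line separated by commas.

Looking at the final sound of each stem: -us when the stem ends in a sibilant (*sebudas*, *duz*); -em when the stem ends in a non-sibilant consonant (*tefeh*, *atan*); -ef when the stem ends in a vowel (*guta*, *mosetza*, *nawu*).
The final sound of *uz* is /z/, which is a sibilant, so the suffix is -us, giving *uzus*.
*oku*: final sound = /u/, a vowel → -ef → *okuef*.

uzus, okuef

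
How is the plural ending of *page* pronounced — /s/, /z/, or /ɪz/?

/ɪz/

The stem *page* ends in a sibilant (/s, z, ʃ, ʒ, tʃ, dʒ/).
The plural suffix surfaces as /ɪz/ after sibilants, /s/ after other voiceless consonants, and /z/ after other voiced sounds.
So the plural -s on *page* is pronounced /ɪz/.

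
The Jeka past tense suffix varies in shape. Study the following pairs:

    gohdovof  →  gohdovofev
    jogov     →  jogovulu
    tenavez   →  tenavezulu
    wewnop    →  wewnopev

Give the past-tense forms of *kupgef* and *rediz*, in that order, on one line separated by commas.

Looking at the final consonant of each stem: -ev when the stem ends in a voiceless consonant (*gohdovof*, *wewnop*); -ulu when the stem ends in a voiced consonant (*jogov*, *tenavez*).
The final consonant of *kupgef* is /f/, which is voiceless, so the suffix is -ev, giving *kupgefev*.
*rediz* — final consonant /z/ (voiced) → -ulu → *redizulu*.

kupgefev, redizulu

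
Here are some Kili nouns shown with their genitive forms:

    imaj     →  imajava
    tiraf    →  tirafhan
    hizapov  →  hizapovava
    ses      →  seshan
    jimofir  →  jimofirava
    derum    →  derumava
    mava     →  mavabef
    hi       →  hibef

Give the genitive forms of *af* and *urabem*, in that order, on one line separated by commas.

The pattern is voicing of the final sound: -han when the stem ends in a voiceless consonant (*tiraf*, *ses*); -ava when the stem ends in a voiced consonant (*imaj*, *hizapov*, *jimofir*, *derum*); -bef when the stem ends in a vowel (*mava*, *hi*).
*af* — final sound /f/ (a voiceless consonant) → -han → *afhan*.
*urabem* — final sound /m/ (a voiced consonant) → -ava → *urabemava*.

afhan, urabemava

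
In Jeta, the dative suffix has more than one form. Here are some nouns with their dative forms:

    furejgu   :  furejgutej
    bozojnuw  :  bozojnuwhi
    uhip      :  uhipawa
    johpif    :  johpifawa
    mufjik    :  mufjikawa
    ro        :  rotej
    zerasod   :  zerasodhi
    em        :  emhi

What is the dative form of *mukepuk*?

The pattern is voicing of the final sound: -awa when the stem ends in a voiceless consonant (*uhip*, *johpif*, *mufjik*); -hi when the stem ends in a voiced consonant (*bozojnuw*, *zerasod*, *em*); -tej when the stem ends in a vowel (*furejgu*, *ro*).
*mukepuk* — final sound /k/ (a voiceless consonant) → -awa → *mukepukawa*.

mukepukawa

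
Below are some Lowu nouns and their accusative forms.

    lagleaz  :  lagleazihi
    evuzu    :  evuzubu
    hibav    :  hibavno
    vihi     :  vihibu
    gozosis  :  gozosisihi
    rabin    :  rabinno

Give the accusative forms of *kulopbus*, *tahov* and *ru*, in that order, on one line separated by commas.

Looking at the final sound of each stem: -ihi when the stem ends in a sibilant (*lagleaz*, *gozosis*); -no when the stem ends in a non-sibilant consonant (*hibav*, *rabin*); -bu when the stem ends in a vowel (*evuzu*, *vihi*).
The final sound of *kulopbus* is /s/, which is a sibilant, so the suffix is -ihi, giving *kulopbusihi*.
*tahov*: final sound = /v/, a non-sibilant consonant → -no → *tahovno*.
Since the final sound of *ru* is /u/ (a vowel), it takes -bu, giving *rubu*.

kulopbusihi, tahovno, rubu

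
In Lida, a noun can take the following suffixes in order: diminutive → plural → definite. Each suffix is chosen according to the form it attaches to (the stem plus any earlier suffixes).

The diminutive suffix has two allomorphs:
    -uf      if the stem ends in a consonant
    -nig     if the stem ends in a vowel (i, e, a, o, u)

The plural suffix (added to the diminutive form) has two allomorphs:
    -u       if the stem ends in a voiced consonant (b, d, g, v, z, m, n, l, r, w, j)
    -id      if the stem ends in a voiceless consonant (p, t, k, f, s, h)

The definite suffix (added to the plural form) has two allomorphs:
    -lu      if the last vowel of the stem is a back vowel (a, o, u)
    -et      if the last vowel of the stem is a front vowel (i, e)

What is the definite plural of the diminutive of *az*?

azufidet

Since the final sound of *az* is /z/ (a consonant), it takes -uf, giving *azuf*.
The diminutive form *azuf* — final consonant /f/ (voiceless) → -id → *azufid*.
The last vowel of the plural form *azufid* is /i/, which is a front vowel, so the definite suffix is -et, giving *azufidet*.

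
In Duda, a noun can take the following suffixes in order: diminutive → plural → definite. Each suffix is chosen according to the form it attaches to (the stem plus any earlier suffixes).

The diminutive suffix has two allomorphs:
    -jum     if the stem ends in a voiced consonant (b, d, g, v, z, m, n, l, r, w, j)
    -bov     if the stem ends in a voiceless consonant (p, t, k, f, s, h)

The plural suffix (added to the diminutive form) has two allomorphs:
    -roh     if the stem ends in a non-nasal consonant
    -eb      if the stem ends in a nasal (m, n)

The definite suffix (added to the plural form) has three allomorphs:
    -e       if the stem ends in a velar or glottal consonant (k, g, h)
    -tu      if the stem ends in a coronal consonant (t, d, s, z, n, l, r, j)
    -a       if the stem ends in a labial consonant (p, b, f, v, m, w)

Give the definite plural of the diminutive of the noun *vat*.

*vat*: final consonant = /t/, voiceless → -bov → *vatbov*.
The final consonant of the diminutive form *vatbov* is /v/, which is non-nasal, so the plural suffix is -roh, giving *vatbovroh*.
The plural form *vatbovroh* — final consonant /h/ (velar/glottal) → -e → *vatbovrohe*.

vatbovrohe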